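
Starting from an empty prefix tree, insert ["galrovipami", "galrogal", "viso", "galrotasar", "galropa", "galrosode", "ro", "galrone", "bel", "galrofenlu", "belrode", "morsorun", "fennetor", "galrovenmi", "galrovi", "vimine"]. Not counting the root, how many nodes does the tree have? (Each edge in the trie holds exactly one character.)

For each word, the new-node count is its length minus the longest prefix already in the trie:
  "galrovipami" → 11 new (g, a, l, r, o, v, i, p, a, m, i)
  "galrogal" → prefix "galro" already present; 3 new (g, a, l)
  "viso" → 4 new (v, i, s, o)
  "galrotasar" → prefix "galro" already present; 5 new (t, a, s, a, r)
  "galropa" → prefix "galro" already present; 2 new (p, a)
  "galrosode" → prefix "galro" already present; 4 new (s, o, d, e)
  "ro" → 2 new (r, o)
  "galrone" → prefix "galro" already present; 2 new (n, e)
  "bel" → 3 new (b, e, l)
  "galrofenlu" → prefix "galro" already present; 5 new (f, e, n, l, u)
  "belrode" → prefix "bel" already present; 4 new (r, o, d, e)
  "morsorun" → 8 new (m, o, r, s, o, r, u, n)
  "fennetor" → 8 new (f, e, n, n, e, t, o, r)
  "galrovenmi" → prefix "galrov" already present; 4 new (e, n, m, i)
  "galrovi" → prefix "galrovi" already present; 0 new (none)
  "vimine" → prefix "vi" already present; 4 new (m, i, n, e)
Total nodes = 11 + 3 + 4 + 5 + 2 + 4 + 2 + 2 + 3 + 5 + 4 + 8 + 8 + 4 + 0 + 4 = 69

69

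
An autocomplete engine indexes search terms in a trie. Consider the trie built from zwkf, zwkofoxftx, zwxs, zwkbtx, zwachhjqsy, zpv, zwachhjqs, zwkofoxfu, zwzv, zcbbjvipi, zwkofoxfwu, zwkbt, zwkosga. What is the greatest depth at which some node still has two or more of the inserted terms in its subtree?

The deepest shared node is where two words last agree before diverging.
e.g. "zwachhjqs" and "zwachhjqsy" share the prefix "zwachhjqs" of length 9; no pair shares a longer one.
Longest shared-prefix length: 9

9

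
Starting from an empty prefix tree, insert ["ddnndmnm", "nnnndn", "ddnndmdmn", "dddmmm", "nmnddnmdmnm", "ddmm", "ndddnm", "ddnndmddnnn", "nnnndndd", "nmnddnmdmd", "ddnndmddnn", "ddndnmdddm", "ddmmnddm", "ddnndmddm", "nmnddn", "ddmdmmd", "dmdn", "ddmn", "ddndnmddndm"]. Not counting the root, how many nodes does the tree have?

Count nodes per top-level branch (shared prefixes stored once):
  'd'-branch (dddmmm, ddmdmmd, ddmm, ddmmnddm, ddmn, ddndnmdddm, ddndnmddndm, ddnndmddm, ddnndmddnn, ddnndmddnnn, ddnndmdmn, ddnndmnm, dmdn): 44 nodes
  'n'-branch (ndddnm, nmnddn, nmnddnmdmd, nmnddnmdmnm, nnnndn, nnnndndd): 24 nodes
Sum: 68

68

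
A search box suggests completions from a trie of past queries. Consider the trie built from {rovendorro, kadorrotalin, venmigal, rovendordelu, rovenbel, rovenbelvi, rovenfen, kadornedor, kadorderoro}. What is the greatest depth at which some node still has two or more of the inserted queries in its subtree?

The deepest shared node is where two words last agree before diverging.
"rovenbel" and "rovenbelvi" agree on "rovenbel" (8 characters) before diverging; nothing deeper is shared.
Longest shared-prefix length: 8

8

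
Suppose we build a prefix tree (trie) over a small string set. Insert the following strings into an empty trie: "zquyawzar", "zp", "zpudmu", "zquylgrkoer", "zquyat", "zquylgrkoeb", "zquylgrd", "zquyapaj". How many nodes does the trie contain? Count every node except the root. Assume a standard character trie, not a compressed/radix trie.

27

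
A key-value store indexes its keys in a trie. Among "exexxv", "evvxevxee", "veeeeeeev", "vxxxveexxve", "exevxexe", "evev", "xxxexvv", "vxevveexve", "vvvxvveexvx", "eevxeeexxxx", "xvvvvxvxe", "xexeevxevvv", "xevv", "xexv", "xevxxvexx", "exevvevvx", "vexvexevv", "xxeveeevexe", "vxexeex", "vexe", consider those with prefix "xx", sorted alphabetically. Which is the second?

xxxexvv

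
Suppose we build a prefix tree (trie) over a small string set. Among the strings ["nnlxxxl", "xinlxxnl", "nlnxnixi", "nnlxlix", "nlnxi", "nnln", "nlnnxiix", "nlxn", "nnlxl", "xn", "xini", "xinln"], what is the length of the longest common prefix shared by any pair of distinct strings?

The deepest shared node is where two words last agree before diverging.
"nnlxl" and "nnlxlix" agree on "nnlxl" (5 characters) before diverging; nothing deeper is shared.
Longest shared-prefix length: 5

5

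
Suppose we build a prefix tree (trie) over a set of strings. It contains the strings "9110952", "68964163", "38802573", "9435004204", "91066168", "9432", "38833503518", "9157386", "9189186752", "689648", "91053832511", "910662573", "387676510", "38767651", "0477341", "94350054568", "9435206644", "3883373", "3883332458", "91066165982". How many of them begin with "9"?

11

Traverse to the node for "9", then collect every word in that subtree.
Matches: "91053832511", "91066165982", "91066168", "910662573", "9110952", "9157386", "9189186752", "9432", "9435004204", "94350054568", "9435206644"
Count: 11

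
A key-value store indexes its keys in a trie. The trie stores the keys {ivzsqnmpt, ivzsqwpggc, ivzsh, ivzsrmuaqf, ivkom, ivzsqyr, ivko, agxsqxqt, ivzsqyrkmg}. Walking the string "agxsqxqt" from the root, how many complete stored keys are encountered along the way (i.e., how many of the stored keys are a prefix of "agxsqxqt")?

1

Walk "agxsqxqt" from the root; an end-of-word marker is hit whenever a stored word is a prefix of "agxsqxqt".
Prefixes of the query that are stored words: "agxsqxqt"
Count: 1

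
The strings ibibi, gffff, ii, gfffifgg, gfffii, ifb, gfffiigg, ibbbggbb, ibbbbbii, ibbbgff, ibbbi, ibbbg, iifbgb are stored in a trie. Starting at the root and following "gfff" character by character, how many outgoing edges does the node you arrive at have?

2

The children of the "gfff" node are the distinct next characters among strings starting with "gfff".
Characters that immediately follow "gfff" among the stored strings: {f, i}.
That node has 2 child edges.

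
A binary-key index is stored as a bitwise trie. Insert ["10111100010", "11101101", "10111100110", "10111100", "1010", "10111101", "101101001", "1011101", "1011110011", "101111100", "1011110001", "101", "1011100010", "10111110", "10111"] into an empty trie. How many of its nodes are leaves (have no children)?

9

Leaves are exactly the stored words that no other stored word extends.
Those words: "1010", "101101001", "1011100010", "1011101", "10111100010", "10111100110", "10111101", "101111100", "11101101"
Leaf count: 9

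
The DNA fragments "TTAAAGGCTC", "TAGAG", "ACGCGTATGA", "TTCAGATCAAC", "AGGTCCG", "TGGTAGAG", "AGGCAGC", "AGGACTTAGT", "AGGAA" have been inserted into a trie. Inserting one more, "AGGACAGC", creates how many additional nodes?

3

The longest prefix of "AGGACAGC" already in the trie is "AGGAC" (length 5).
So 8 − 5 = 3 new nodes.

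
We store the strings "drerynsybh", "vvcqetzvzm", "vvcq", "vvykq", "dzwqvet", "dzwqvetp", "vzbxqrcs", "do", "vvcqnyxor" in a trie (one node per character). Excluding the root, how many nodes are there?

43

For each word, the new-node count is its length minus the longest prefix already in the trie:
  "drerynsybh" → 10 new (d, r, e, r, y, n, s, y, b, h)
  "vvcqetzvzm" → 10 new (v, v, c, q, e, t, z, v, z, m)
  "vvcq" → prefix "vvcq" already present; 0 new (none)
  "vvykq" → prefix "vv" already present; 3 new (y, k, q)
  "dzwqvet" → prefix "d" already present; 6 new (z, w, q, v, e, t)
  "dzwqvetp" → prefix "dzwqvet" already present; 1 new (p)
  "vzbxqrcs" → prefix "v" already present; 7 new (z, b, x, q, r, c, s)
  "do" → prefix "d" already present; 1 new (o)
  "vvcqnyxor" → prefix "vvcq" already present; 5 new (n, y, x, o, r)
Total nodes = 10 + 10 + 0 + 3 + 6 + 1 + 7 + 1 + 5 = 43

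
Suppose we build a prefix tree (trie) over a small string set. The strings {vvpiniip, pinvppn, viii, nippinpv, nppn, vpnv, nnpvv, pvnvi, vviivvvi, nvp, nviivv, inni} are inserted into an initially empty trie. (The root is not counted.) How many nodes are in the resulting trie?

56

Count nodes per top-level branch (shared prefixes stored once):
  'i'-branch (inni): 4 nodes
  'n'-branch (nippinpv, nnpvv, nppn, nviivv, nvp): 21 nodes
  'p'-branch (pinvppn, pvnvi): 11 nodes
  'v'-branch (viii, vpnv, vviivvvi, vvpiniip): 20 nodes
Sum: 56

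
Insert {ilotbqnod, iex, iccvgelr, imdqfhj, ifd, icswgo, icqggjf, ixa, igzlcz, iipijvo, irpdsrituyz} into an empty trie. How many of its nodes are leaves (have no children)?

Leaves are exactly the stored words that no other stored word extends.
Those words: "iccvgelr", "icqggjf", "icswgo", "iex", "ifd", "igzlcz", "iipijvo", "ilotbqnod", "imdqfhj", "irpdsrituyz", "ixa"
Leaf count: 11

11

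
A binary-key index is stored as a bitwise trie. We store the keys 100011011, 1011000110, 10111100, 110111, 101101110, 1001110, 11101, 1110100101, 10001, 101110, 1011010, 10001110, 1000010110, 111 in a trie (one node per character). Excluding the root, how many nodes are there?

52

Trace insertions, counting only characters that open a new branch:
  "100011011" → 9 new (1, 0, 0, 0, 1, 1, 0, 1, 1)
  "1011000110" → prefix "10" already present; 8 new (1, 1, 0, 0, 0, 1, 1, 0)
  "10111100" → prefix "1011" already present; 4 new (1, 1, 0, 0)
  "110111" → prefix "1" already present; 5 new (1, 0, 1, 1, 1)
  "101101110" → prefix "10110" already present; 4 new (1, 1, 1, 0)
  "1001110" → prefix "100" already present; 4 new (1, 1, 1, 0)
  "11101" → prefix "11" already present; 3 new (1, 0, 1)
  "1110100101" → prefix "11101" already present; 5 new (0, 0, 1, 0, 1)
  "10001" → prefix "10001" already present; 0 new (none)
  "101110" → prefix "10111" already present; 1 new (0)
  "1011010" → prefix "101101" already present; 1 new (0)
  "10001110" → prefix "100011" already present; 2 new (1, 0)
  "1000010110" → prefix "1000" already present; 6 new (0, 1, 0, 1, 1, 0)
  "111" → prefix "111" already present; 0 new (none)
Total nodes = 9 + 8 + 4 + 5 + 4 + 4 + 3 + 5 + 0 + 1 + 1 + 2 + 6 + 0 = 52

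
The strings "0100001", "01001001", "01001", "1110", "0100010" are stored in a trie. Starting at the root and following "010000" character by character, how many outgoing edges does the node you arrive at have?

1

Follow the path "010000" to its node, then look at its outgoing edges.
Characters that immediately follow "010000" among the stored strings: {1}.
That node has 1 child edge.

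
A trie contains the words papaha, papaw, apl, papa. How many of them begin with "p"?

3

Filter for entries beginning with "p":
Words under "p": papa, papaha, papaw
Count: 3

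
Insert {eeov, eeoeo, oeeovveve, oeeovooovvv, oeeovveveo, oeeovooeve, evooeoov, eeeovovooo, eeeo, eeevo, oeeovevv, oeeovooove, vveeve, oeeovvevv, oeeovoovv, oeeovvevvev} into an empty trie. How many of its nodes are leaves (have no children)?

Leaves are exactly the stored words that no other stored word extends.
Those words: "eeeovovooo", "eeevo", "eeoeo", "eeov", "evooeoov", "oeeovevv", "oeeovooeve", "oeeovooove", "oeeovooovvv", "oeeovoovv", "oeeovveveo", "oeeovvevvev", "vveeve"
Leaf count: 13

13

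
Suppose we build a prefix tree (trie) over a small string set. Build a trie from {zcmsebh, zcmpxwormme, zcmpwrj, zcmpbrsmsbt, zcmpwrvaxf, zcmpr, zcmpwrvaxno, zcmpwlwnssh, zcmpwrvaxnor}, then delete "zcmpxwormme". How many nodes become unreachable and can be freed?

Walk "zcmpxwormme" from the leaf back toward the root, removing each node that no remaining word uses.
The suffix "xwormme" (7 nodes) is used only by "zcmpxwormme"; the node for "zcmp" still has the child "w", so pruning stops there.
Nodes removed: 7

7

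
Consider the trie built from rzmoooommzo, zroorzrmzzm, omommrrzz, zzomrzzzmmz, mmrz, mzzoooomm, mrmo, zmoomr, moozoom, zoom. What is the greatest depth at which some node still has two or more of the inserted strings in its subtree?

1

The deepest shared node is where two words last agree before diverging.
e.g. "mmrz" and "moozoom" share the prefix "m" of length 1; no pair shares a longer one.
Longest shared-prefix length: 1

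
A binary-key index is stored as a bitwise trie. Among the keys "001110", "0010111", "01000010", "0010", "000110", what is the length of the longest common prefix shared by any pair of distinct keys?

The deepest shared node is where two words last agree before diverging.
"0010" and "0010111" agree on "0010" (4 characters) before diverging; nothing deeper is shared.
Longest shared-prefix length: 4

4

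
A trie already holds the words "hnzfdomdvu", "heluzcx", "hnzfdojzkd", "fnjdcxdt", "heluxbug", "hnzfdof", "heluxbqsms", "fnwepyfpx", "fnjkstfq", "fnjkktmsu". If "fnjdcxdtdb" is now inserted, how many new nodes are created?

Walking "fnjdcxdtdb" from the root, the first 8 characters ("fnjdcxdt") follow existing edges; "d" is the first miss.
Each of the 2 remaining characters creates one node.

2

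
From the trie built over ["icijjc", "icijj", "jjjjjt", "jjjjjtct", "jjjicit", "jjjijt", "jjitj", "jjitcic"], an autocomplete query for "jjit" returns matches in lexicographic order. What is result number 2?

DFS of the "jjit" subtree visits, in order: "jjitcic", "jjitj"
Position 2: jjitj

jjitj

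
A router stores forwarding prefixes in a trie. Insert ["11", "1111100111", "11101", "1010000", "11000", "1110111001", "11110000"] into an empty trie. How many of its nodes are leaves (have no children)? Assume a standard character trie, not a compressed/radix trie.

5

Leaves are exactly the stored words that no other stored word extends.
Those words: "1010000", "11000", "1110111001", "11110000", "1111100111"
Leaf count: 5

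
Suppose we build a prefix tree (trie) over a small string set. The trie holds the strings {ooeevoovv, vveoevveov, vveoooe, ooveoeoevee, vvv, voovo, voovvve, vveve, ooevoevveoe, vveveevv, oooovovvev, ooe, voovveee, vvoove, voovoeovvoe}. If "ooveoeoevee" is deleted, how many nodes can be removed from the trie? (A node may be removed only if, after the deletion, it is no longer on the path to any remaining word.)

After clearing the end-marker at "ooveoeoevee", prune upward until reaching a node still needed by another word.
The suffix "veoeoevee" (9 nodes) is used only by "ooveoeoevee"; the node for "oo" still has the child "e", so pruning stops there.
Nodes removed: 9

9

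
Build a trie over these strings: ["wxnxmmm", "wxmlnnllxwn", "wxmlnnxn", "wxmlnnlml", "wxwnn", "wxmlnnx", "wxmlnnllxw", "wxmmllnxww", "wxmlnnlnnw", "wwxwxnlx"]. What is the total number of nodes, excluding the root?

Count nodes per top-level branch (shared prefixes stored once):
  'w'-branch (wwxwxnlx, wxmlnnllxw, wxmlnnllxwn, wxmlnnlml, wxmlnnlnnw, wxmlnnx, wxmlnnxn, wxmmllnxww, wxnxmmm, wxwnn): 40 nodes
Sum: 40

40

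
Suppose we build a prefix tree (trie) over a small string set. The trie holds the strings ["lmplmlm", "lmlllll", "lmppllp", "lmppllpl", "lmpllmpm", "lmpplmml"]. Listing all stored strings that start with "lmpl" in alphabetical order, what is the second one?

Filter for "lmpl…" and sort: "lmpllmpm", "lmplmlm"
The 2nd is lmplmlm.

lmplmlm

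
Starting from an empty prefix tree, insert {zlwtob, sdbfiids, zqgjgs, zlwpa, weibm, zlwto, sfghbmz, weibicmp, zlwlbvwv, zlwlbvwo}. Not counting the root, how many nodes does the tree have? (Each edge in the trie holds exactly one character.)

42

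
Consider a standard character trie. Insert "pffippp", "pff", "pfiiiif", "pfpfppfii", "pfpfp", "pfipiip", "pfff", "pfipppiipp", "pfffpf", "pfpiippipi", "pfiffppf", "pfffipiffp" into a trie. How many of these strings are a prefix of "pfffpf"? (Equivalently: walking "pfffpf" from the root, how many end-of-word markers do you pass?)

Traverse "pfffpf" character by character; count nodes along the way that are marked as word ends.
Prefixes of the query that are stored words: "pff", "pfff", "pfffpf"
Count: 3

3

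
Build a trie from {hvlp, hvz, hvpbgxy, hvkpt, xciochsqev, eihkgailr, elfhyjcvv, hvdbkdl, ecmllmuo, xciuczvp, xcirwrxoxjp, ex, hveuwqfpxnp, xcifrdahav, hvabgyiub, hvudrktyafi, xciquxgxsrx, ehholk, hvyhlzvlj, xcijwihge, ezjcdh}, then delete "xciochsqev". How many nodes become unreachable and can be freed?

7

After clearing the end-marker at "xciochsqev", prune upward until reaching a node still needed by another word.
The suffix "ochsqev" (7 nodes) is used only by "xciochsqev"; the node for "xci" still has the child "u", so pruning stops there.
Nodes removed: 7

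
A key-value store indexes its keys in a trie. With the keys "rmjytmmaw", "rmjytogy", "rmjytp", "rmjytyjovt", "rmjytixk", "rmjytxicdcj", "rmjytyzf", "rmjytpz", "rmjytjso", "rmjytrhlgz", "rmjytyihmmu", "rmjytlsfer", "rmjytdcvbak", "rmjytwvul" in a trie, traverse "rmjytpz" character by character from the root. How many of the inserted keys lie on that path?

2

Walk "rmjytpz" from the root; an end-of-word marker is hit whenever a stored word is a prefix of "rmjytpz".
Prefixes of the query that are stored words: "rmjytp", "rmjytpz"
Count: 2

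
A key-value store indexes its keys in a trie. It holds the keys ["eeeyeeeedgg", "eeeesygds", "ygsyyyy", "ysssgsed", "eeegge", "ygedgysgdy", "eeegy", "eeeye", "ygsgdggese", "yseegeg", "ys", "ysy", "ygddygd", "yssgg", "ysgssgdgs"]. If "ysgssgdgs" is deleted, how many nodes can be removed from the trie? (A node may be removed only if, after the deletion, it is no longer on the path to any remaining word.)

7

After clearing the end-marker at "ysgssgdgs", prune upward until reaching a node still needed by another word.
The suffix "gssgdgs" (7 nodes) is used only by "ysgssgdgs"; the node for "ys" still has the child "s", so pruning stops there.
Nodes removed: 7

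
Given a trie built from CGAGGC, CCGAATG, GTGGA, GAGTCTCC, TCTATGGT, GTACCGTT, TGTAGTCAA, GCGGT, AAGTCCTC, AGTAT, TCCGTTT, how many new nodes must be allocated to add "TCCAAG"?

"TCC" is already a path in the trie; the remaining "AAG" must be added.
Each of the 3 remaining characters creates one node.

3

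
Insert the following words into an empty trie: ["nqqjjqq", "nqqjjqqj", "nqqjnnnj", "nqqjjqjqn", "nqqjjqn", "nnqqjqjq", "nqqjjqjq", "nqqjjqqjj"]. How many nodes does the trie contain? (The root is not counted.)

24

Trace insertions, counting only characters that open a new branch:
  "nqqjjqq" → 7 new (n, q, q, j, j, q, q)
  "nqqjjqqj" → prefix "nqqjjqq" already present; 1 new (j)
  "nqqjnnnj" → prefix "nqqj" already present; 4 new (n, n, n, j)
  "nqqjjqjqn" → prefix "nqqjjq" already present; 3 new (j, q, n)
  "nqqjjqn" → prefix "nqqjjq" already present; 1 new (n)
  "nnqqjqjq" → prefix "n" already present; 7 new (n, q, q, j, q, j, q)
  "nqqjjqjq" → prefix "nqqjjqjq" already present; 0 new (none)
  "nqqjjqqjj" → prefix "nqqjjqqj" already present; 1 new (j)
Total nodes = 7 + 1 + 4 + 3 + 1 + 7 + 0 + 1 = 24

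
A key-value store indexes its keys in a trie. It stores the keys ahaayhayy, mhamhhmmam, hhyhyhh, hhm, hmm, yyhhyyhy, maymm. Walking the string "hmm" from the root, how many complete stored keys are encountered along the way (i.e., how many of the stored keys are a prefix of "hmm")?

1

Walk "hmm" from the root; an end-of-word marker is hit whenever a stored word is a prefix of "hmm".
Prefixes of the query that are stored words: "hmm"
Count: 1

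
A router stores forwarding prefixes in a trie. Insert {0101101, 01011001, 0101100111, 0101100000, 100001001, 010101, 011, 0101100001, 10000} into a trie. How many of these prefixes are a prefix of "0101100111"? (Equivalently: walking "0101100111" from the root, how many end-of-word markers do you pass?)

2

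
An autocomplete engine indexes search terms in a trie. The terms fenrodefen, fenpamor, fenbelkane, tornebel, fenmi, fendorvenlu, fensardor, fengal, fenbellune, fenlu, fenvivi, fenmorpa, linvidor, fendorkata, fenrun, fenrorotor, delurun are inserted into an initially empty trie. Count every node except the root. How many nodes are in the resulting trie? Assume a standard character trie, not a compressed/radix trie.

89

Trace insertions, counting only characters that open a new branch:
  "fenrodefen" → 10 new (f, e, n, r, o, d, e, f, e, n)
  "fenpamor" → prefix "fen" already present; 5 new (p, a, m, o, r)
  "fenbelkane" → prefix "fen" already present; 7 new (b, e, l, k, a, n, e)
  "tornebel" → 8 new (t, o, r, n, e, b, e, l)
  "fenmi" → prefix "fen" already present; 2 new (m, i)
  "fendorvenlu" → prefix "fen" already present; 8 new (d, o, r, v, e, n, l, u)
  "fensardor" → prefix "fen" already present; 6 new (s, a, r, d, o, r)
  "fengal" → prefix "fen" already present; 3 new (g, a, l)
  "fenbellune" → prefix "fenbel" already present; 4 new (l, u, n, e)
  "fenlu" → prefix "fen" already present; 2 new (l, u)
  "fenvivi" → prefix "fen" already present; 4 new (v, i, v, i)
  "fenmorpa" → prefix "fenm" already present; 4 new (o, r, p, a)
  "linvidor" → 8 new (l, i, n, v, i, d, o, r)
  "fendorkata" → prefix "fendor" already present; 4 new (k, a, t, a)
  "fenrun" → prefix "fenr" already present; 2 new (u, n)
  "fenrorotor" → prefix "fenro" already present; 5 new (r, o, t, o, r)
  "delurun" → 7 new (d, e, l, u, r, u, n)
Total nodes = 10 + 5 + 7 + 8 + 2 + 8 + 6 + 3 + 4 + 2 + 4 + 4 + 8 + 4 + 2 + 5 + 7 = 89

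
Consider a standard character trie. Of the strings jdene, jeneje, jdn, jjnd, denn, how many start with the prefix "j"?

4

Filter for entries beginning with "j":
Words under "j": jdene, jdn, jeneje, jjnd
Count: 4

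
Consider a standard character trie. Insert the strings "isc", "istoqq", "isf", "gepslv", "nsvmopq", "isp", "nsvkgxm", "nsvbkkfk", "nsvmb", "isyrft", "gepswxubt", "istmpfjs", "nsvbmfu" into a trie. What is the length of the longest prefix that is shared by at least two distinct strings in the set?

4

Look for the deepest trie node that still has at least two words in its subtree.
e.g. "gepslv" and "gepswxubt" share the prefix "geps" of length 4; no pair shares a longer one.
Longest shared-prefix length: 4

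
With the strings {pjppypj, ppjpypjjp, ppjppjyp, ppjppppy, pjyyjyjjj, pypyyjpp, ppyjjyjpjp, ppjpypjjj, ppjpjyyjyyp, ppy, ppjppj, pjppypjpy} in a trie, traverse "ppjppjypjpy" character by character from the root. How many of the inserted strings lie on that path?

Traverse "ppjppjypjpy" character by character; count nodes along the way that are marked as word ends.
Prefixes of the query that are stored words: "ppjppj", "ppjppjyp"
Count: 2

2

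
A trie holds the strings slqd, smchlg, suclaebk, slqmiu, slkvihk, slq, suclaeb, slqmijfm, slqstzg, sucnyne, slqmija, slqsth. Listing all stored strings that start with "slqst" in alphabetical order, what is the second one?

slqstzg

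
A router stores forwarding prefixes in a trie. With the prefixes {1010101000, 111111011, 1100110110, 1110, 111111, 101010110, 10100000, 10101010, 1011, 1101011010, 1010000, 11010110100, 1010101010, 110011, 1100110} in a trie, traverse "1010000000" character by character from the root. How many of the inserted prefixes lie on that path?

2

Walk "1010000000" from the root; an end-of-word marker is hit whenever a stored word is a prefix of "1010000000".
Prefixes of the query that are stored words: "1010000", "10100000"
Count: 2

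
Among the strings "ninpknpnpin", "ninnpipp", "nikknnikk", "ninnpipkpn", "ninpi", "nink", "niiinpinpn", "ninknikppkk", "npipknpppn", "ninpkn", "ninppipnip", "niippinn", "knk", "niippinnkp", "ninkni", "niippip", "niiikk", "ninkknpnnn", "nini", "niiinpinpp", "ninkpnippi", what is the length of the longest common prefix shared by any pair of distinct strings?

9

The deepest shared node is where two words last agree before diverging.
"niiinpinpn" and "niiinpinpp" agree on "niiinpinp" (9 characters) before diverging; nothing deeper is shared.
Longest shared-prefix length: 9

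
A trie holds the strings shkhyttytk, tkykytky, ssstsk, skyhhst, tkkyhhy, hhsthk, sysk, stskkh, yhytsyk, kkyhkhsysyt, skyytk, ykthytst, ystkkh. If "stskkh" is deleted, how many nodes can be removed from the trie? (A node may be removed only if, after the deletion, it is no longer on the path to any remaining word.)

5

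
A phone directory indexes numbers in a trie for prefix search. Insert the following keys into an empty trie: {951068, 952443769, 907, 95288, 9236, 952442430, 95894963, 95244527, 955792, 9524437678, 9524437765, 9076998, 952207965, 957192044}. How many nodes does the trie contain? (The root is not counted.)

59

Trace insertions, counting only characters that open a new branch:
  "951068" → 6 new (9, 5, 1, 0, 6, 8)
  "952443769" → prefix "95" already present; 7 new (2, 4, 4, 3, 7, 6, 9)
  "907" → prefix "9" already present; 2 new (0, 7)
  "95288" → prefix "952" already present; 2 new (8, 8)
  "9236" → prefix "9" already present; 3 new (2, 3, 6)
  "952442430" → prefix "95244" already present; 4 new (2, 4, 3, 0)
  "95894963" → prefix "95" already present; 6 new (8, 9, 4, 9, 6, 3)
  "95244527" → prefix "95244" already present; 3 new (5, 2, 7)
  "955792" → prefix "95" already present; 4 new (5, 7, 9, 2)
  "9524437678" → prefix "95244376" already present; 2 new (7, 8)
  "9524437765" → prefix "9524437" already present; 3 new (7, 6, 5)
  "9076998" → prefix "907" already present; 4 new (6, 9, 9, 8)
  "952207965" → prefix "952" already present; 6 new (2, 0, 7, 9, 6, 5)
  "957192044" → prefix "95" already present; 7 new (7, 1, 9, 2, 0, 4, 4)
Total nodes = 6 + 7 + 2 + 2 + 3 + 4 + 6 + 3 + 4 + 2 + 3 + 4 + 6 + 7 = 59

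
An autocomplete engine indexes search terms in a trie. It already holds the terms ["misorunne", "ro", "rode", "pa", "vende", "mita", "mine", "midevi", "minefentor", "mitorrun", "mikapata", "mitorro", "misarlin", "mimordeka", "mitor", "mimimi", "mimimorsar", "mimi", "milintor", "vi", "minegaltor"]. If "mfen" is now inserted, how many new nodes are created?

Walking "mfen" from the root, the first 1 characters ("m") follow existing edges; "f" is the first miss.
Each of the 3 remaining characters creates one node.

3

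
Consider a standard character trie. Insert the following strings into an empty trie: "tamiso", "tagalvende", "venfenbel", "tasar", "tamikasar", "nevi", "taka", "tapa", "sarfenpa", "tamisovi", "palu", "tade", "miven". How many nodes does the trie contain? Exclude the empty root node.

60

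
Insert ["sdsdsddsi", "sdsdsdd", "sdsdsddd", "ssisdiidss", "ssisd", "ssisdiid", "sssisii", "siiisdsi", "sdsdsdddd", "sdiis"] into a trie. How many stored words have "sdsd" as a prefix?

4

Traverse to the node for "sdsd", then collect every word in that subtree.
Matches: "sdsdsdd", "sdsdsddd", "sdsdsdddd", "sdsdsddsi"
Count: 4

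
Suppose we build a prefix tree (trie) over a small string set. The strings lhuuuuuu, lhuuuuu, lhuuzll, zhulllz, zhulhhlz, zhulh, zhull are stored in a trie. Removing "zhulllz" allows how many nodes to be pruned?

2

A node on "zhulllz"'s path can go only if nothing else ends at it or branches off below it.
The suffix "lz" (2 nodes) is used only by "zhulllz"; "zhull" is itself a stored word, so pruning stops there.
Nodes removed: 2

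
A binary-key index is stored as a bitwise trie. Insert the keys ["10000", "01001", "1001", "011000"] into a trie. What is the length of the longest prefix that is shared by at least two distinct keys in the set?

3

The deepest shared node is where two words last agree before diverging.
"10000" and "1001" agree on "100" (3 characters) before diverging; nothing deeper is shared.
Longest shared-prefix length: 3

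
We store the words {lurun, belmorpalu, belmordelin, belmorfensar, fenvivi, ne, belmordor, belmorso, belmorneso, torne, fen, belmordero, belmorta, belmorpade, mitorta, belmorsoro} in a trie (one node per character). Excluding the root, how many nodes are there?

Insert word by word; a character creates a node only if that edge doesn't already exist:
  "lurun" → 5 new (l, u, r, u, n)
  "belmorpalu" → 10 new (b, e, l, m, o, r, p, a, l, u)
  "belmordelin" → prefix "belmor" already present; 5 new (d, e, l, i, n)
  "belmorfensar" → prefix "belmor" already present; 6 new (f, e, n, s, a, r)
  "fenvivi" → 7 new (f, e, n, v, i, v, i)
  "ne" → 2 new (n, e)
  "belmordor" → prefix "belmord" already present; 2 new (o, r)
  "belmorso" → prefix "belmor" already present; 2 new (s, o)
  "belmorneso" → prefix "belmor" already present; 4 new (n, e, s, o)
  "torne" → 5 new (t, o, r, n, e)
  "fen" → prefix "fen" already present; 0 new (none)
  "belmordero" → prefix "belmorde" already present; 2 new (r, o)
  "belmorta" → prefix "belmor" already present; 2 new (t, a)
  "belmorpade" → prefix "belmorpa" already present; 2 new (d, e)
  "mitorta" → 7 new (m, i, t, o, r, t, a)
  "belmorsoro" → prefix "belmorso" already present; 2 new (r, o)
Total nodes = 5 + 10 + 5 + 6 + 7 + 2 + 2 + 2 + 4 + 5 + 0 + 2 + 2 + 2 + 7 + 2 = 63

63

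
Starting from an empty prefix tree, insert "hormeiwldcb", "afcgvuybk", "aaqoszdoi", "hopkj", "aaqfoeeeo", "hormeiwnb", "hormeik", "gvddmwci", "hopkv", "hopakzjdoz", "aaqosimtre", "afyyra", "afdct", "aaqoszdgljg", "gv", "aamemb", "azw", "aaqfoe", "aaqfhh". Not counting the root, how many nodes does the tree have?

Trace insertions, counting only characters that open a new branch:
  "hormeiwldcb" → 11 new (h, o, r, m, e, i, w, l, d, c, b)
  "afcgvuybk" → 9 new (a, f, c, g, v, u, y, b, k)
  "aaqoszdoi" → prefix "a" already present; 8 new (a, q, o, s, z, d, o, i)
  "hopkj" → prefix "ho" already present; 3 new (p, k, j)
  "aaqfoeeeo" → prefix "aaq" already present; 6 new (f, o, e, e, e, o)
  "hormeiwnb" → prefix "hormeiw" already present; 2 new (n, b)
  "hormeik" → prefix "hormei" already present; 1 new (k)
  "gvddmwci" → 8 new (g, v, d, d, m, w, c, i)
  "hopkv" → prefix "hopk" already present; 1 new (v)
  "hopakzjdoz" → prefix "hop" already present; 7 new (a, k, z, j, d, o, z)
  "aaqosimtre" → prefix "aaqos" already present; 5 new (i, m, t, r, e)
  "afyyra" → prefix "af" already present; 4 new (y, y, r, a)
  "afdct" → prefix "af" already present; 3 new (d, c, t)
  "aaqoszdgljg" → prefix "aaqoszd" already present; 4 new (g, l, j, g)
  "gv" → prefix "gv" already present; 0 new (none)
  "aamemb" → prefix "aa" already present; 4 new (m, e, m, b)
  "azw" → prefix "a" already present; 2 new (z, w)
  "aaqfoe" → prefix "aaqfoe" already present; 0 new (none)
  "aaqfhh" → prefix "aaqf" already present; 2 new (h, h)
Total nodes = 11 + 9 + 8 + 3 + 6 + 2 + 1 + 8 + 1 + 7 + 5 + 4 + 3 + 4 + 0 + 4 + 2 + 0 + 2 = 80

80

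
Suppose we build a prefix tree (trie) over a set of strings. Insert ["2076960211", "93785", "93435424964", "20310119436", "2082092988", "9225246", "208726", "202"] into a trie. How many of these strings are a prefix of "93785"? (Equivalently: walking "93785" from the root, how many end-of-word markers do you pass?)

1

Check each prefix of "93785" against the stored set — each match is an end-marker on the path.
Prefixes of the query that are stored words: "93785"
Count: 1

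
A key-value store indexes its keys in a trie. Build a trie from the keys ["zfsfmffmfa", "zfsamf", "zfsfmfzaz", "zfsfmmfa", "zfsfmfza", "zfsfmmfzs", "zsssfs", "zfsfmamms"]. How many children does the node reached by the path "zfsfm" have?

3

Walk "zfsfm" from the root, arriving at one node.
Characters that immediately follow "zfsfm" among the stored strings: {a, f, m}.
That node has 3 child edges.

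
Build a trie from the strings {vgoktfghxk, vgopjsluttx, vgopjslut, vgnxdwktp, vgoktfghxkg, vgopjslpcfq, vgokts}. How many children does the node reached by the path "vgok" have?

Follow the path "vgok" to its node, then look at its outgoing edges.
Characters that immediately follow "vgok" among the stored strings: {t}.
That node has 1 child edge.

1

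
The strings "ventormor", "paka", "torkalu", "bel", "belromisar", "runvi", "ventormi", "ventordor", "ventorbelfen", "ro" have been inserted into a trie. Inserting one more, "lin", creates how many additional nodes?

3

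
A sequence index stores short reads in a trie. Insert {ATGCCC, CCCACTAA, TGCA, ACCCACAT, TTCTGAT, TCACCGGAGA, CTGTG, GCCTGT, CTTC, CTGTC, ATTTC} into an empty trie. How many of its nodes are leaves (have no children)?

Leaves are exactly the stored words that no other stored word extends.
Those words: "ACCCACAT", "ATGCCC", "ATTTC", "CCCACTAA", "CTGTC", "CTGTG", "CTTC", "GCCTGT", "TCACCGGAGA", "TGCA", "TTCTGAT"
Leaf count: 11

11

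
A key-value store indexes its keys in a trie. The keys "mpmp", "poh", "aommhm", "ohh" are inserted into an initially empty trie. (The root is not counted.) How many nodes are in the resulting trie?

16

Trie structure (* marks end of a word):
(root)
├─ a
│  └─ o
│     └─ m
│        └─ m
│           └─ h
│              └─ m *
├─ m
│  └─ p
│     └─ m
│        └─ p *
├─ o
│  └─ h
│     └─ h *
└─ p
   └─ o
      └─ h *
Counting every labelled node above: 16.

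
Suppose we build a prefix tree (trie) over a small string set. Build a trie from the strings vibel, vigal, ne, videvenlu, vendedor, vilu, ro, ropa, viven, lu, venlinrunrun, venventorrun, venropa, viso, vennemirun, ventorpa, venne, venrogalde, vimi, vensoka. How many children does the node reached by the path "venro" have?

Follow the path "venro" to its node, then look at its outgoing edges.
Distinct next characters after "venro": g, p.
That node has 2 child edges.

2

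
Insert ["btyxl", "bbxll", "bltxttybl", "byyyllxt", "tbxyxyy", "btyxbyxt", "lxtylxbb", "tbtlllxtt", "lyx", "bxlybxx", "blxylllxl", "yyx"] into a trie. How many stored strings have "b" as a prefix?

Walk to "b"; the words in its subtree are exactly those with that prefix.
Words under "b": bbxll, bltxttybl, blxylllxl, btyxbyxt, btyxl, bxlybxx, byyyllxt
Count: 7

7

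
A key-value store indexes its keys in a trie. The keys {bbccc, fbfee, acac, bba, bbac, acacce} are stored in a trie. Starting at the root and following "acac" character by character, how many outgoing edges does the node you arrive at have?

Follow the path "acac" to its node, then look at its outgoing edges.
Characters that immediately follow "acac" among the stored strings: {c}.
That node has 1 child edge.

1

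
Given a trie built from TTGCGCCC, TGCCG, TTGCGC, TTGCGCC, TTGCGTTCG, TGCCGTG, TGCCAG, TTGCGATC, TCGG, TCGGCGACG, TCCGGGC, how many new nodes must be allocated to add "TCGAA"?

Walking "TCGAA" from the root, the first 3 characters ("TCG") follow existing edges; "A" is the first miss.
Each of the 2 remaining characters creates one node.

2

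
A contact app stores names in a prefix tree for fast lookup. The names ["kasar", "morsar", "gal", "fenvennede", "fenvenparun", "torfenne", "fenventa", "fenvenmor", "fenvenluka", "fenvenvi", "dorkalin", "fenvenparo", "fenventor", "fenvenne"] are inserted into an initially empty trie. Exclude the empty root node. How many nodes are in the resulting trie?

For each word, the new-node count is its length minus the longest prefix already in the trie:
  "kasar" → 5 new (k, a, s, a, r)
  "morsar" → 6 new (m, o, r, s, a, r)
  "gal" → 3 new (g, a, l)
  "fenvennede" → 10 new (f, e, n, v, e, n, n, e, d, e)
  "fenvenparun" → prefix "fenven" already present; 5 new (p, a, r, u, n)
  "torfenne" → 8 new (t, o, r, f, e, n, n, e)
  "fenventa" → prefix "fenven" already present; 2 new (t, a)
  "fenvenmor" → prefix "fenven" already present; 3 new (m, o, r)
  "fenvenluka" → prefix "fenven" already present; 4 new (l, u, k, a)
  "fenvenvi" → prefix "fenven" already present; 2 new (v, i)
  "dorkalin" → 8 new (d, o, r, k, a, l, i, n)
  "fenvenparo" → prefix "fenvenpar" already present; 1 new (o)
  "fenventor" → prefix "fenvent" already present; 2 new (o, r)
  "fenvenne" → prefix "fenvenne" already present; 0 new (none)
Total nodes = 5 + 6 + 3 + 10 + 5 + 8 + 2 + 3 + 4 + 2 + 8 + 1 + 2 + 0 = 59

59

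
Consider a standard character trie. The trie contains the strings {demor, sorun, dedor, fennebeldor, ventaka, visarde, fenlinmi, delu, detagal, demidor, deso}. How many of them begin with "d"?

6

Traverse to the node for "d", then collect every word in that subtree.
Matches: "dedor", "delu", "demidor", "demor", "deso", "detagal"
Count: 6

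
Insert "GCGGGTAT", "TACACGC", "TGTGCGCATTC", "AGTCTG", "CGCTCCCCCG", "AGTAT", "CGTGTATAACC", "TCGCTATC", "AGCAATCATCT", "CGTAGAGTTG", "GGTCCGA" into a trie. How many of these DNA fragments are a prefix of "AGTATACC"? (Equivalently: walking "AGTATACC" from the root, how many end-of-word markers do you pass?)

Check each prefix of "AGTATACC" against the stored set — each match is an end-marker on the path.
Prefixes of the query that are stored words: "AGTAT"
Count: 1

1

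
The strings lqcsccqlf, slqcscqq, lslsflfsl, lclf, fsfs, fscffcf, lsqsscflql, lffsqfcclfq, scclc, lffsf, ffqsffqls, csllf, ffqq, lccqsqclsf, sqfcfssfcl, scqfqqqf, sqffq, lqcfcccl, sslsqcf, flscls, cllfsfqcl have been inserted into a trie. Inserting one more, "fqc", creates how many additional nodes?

2

Walking "fqc" from the root, the first 1 characters ("f") follow existing edges; "q" is the first miss.
Each of the 2 remaining characters creates one node.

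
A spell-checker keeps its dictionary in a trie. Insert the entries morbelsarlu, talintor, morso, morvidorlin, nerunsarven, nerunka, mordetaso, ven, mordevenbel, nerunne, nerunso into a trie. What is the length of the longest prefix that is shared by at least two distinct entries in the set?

6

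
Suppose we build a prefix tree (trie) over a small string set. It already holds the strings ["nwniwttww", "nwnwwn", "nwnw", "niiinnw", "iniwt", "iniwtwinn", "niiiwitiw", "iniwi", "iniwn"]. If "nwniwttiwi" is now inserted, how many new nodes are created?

3

The longest prefix of "nwniwttiwi" already in the trie is "nwniwtt" (length 7).
Each of the 3 remaining characters creates one node.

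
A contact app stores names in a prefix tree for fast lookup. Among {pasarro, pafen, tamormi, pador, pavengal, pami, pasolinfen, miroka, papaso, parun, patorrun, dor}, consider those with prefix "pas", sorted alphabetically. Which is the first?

Filter for "pas…" and sort: "pasarro", "pasolinfen"
The 1st is pasarro.

pasarro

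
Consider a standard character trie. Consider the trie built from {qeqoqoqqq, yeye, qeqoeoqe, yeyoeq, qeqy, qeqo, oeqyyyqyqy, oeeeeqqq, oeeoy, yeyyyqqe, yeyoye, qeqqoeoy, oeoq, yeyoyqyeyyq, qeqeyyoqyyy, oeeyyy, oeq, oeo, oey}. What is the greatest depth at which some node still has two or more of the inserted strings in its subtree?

Equivalently: take the maximum, over all pairs, of their longest common prefix length.
"yeyoye" and "yeyoyqyeyyq" agree on "yeyoy" (5 characters) before diverging; nothing deeper is shared.
Longest shared-prefix length: 5

5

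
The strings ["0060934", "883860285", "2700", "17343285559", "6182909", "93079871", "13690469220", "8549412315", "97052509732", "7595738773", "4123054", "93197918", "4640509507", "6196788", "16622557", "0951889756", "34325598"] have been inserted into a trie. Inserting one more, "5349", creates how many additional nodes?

4

Nothing in the trie begins with "5"; the whole of "5349" is new.
4 − 0 = 4 new nodes.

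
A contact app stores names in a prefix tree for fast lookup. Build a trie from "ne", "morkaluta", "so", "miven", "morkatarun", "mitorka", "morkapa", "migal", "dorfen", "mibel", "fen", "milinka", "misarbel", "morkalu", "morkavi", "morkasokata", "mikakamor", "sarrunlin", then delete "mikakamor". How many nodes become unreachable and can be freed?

Walk "mikakamor" from the leaf back toward the root, removing each node that no remaining word uses.
The suffix "kakamor" (7 nodes) is used only by "mikakamor"; the node for "mi" still has the child "v", so pruning stops there.
Nodes removed: 7

7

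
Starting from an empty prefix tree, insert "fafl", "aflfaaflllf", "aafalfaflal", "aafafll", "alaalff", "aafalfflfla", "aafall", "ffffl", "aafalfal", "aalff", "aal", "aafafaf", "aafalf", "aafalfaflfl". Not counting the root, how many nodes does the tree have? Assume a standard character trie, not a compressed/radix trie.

52

Trace insertions, counting only characters that open a new branch:
  "fafl" → 4 new (f, a, f, l)
  "aflfaaflllf" → 11 new (a, f, l, f, a, a, f, l, l, l, f)
  "aafalfaflal" → prefix "a" already present; 10 new (a, f, a, l, f, a, f, l, a, l)
  "aafafll" → prefix "aafa" already present; 3 new (f, l, l)
  "alaalff" → prefix "a" already present; 6 new (l, a, a, l, f, f)
  "aafalfflfla" → prefix "aafalf" already present; 5 new (f, l, f, l, a)
  "aafall" → prefix "aafal" already present; 1 new (l)
  "ffffl" → prefix "f" already present; 4 new (f, f, f, l)
  "aafalfal" → prefix "aafalfa" already present; 1 new (l)
  "aalff" → prefix "aa" already present; 3 new (l, f, f)
  "aal" → prefix "aal" already present; 0 new (none)
  "aafafaf" → prefix "aafaf" already present; 2 new (a, f)
  "aafalf" → prefix "aafalf" already present; 0 new (none)
  "aafalfaflfl" → prefix "aafalfafl" already present; 2 new (f, l)
Total nodes = 4 + 11 + 10 + 3 + 6 + 5 + 1 + 4 + 1 + 3 + 0 + 2 + 0 + 2 = 52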